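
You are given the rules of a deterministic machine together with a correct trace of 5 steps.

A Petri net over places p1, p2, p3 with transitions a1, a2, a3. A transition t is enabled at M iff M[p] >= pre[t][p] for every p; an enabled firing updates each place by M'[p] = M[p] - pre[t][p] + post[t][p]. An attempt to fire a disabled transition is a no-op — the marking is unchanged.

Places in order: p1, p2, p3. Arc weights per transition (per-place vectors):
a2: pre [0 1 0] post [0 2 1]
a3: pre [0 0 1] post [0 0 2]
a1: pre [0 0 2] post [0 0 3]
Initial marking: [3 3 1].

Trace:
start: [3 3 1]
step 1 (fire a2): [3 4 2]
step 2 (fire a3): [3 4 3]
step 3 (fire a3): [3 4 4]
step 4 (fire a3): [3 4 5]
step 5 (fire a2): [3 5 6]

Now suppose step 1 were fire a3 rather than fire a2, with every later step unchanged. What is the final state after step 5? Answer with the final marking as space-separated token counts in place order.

(re-executing from step 1 with the substitution; state before step 1: [3 3 1])
step 1 (fire a3): [3 3 2]
step 2 (fire a3): [3 3 3]
step 3 (fire a3): [3 3 4]
step 4 (fire a3): [3 3 5]
step 5 (fire a2): [3 4 6]

3 4 6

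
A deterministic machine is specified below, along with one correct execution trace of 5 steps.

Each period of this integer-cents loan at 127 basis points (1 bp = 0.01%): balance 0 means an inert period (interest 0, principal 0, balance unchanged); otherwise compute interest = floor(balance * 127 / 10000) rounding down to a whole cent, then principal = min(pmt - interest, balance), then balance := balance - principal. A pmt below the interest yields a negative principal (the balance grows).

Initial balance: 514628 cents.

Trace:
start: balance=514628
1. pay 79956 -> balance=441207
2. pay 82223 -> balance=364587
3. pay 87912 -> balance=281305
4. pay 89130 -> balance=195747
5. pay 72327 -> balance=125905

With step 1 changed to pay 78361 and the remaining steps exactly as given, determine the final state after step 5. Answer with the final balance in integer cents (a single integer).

(re-executing from step 1 with the substitution; state before step 1: balance=514628)
1. pay 78361 -> balance=442802
2. pay 82223 -> balance=366202
3. pay 87912 -> balance=282940
4. pay 89130 -> balance=197403
5. pay 72327 -> balance=127583

127583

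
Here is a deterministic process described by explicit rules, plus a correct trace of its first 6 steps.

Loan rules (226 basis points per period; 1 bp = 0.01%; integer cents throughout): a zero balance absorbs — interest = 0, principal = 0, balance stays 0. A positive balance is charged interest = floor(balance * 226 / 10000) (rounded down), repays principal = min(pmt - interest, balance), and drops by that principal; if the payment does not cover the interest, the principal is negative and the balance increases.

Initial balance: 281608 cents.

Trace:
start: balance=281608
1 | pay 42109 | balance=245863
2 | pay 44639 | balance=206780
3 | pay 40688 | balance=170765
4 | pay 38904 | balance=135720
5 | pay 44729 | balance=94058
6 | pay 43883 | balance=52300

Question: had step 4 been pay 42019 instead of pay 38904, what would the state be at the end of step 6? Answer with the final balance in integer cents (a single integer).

49042

(re-executing from step 4 with the substitution; state before step 4: balance=170765)
4 | pay 42019 | balance=132605
5 | pay 44729 | balance=90872
6 | pay 43883 | balance=49042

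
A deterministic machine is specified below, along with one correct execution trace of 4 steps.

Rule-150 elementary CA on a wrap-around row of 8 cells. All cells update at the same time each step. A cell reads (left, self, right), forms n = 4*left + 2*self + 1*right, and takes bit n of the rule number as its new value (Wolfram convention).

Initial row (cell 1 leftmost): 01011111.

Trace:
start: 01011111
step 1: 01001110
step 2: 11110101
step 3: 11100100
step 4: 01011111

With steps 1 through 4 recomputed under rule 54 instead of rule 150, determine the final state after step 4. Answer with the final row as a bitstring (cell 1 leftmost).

(re-executing steps 1..4 under rule 54; state before step 1: 01011111)
step 1: 11100000
step 2: 00010001
step 3: 10111011
step 4: 01000100

01000100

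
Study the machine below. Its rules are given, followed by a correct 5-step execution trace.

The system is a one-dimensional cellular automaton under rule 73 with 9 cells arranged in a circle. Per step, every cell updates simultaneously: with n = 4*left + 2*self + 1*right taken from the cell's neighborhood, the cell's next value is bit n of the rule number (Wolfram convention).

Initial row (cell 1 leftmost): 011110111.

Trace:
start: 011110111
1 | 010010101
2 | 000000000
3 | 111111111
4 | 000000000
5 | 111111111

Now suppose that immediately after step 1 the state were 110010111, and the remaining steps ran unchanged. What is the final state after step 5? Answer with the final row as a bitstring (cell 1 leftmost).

state after step 1 := 110010111
2 | 010000100
3 | 000110001
4 | 010110100
5 | 000110001

000110001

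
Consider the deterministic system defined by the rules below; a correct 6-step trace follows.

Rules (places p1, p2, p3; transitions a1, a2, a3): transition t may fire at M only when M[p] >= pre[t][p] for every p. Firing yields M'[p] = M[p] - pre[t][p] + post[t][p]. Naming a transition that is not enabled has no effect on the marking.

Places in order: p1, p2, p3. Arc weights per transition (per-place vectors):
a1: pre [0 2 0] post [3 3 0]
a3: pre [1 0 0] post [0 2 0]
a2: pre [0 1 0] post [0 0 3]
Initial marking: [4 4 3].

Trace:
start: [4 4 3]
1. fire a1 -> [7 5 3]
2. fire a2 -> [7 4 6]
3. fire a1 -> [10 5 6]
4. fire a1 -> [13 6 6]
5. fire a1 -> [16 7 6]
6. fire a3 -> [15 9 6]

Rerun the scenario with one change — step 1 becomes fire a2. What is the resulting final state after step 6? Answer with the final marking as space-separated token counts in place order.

(re-executing from step 1 with the substitution; state before step 1: [4 4 3])
1. fire a2 -> [4 3 6]
2. fire a2 -> [4 2 9]
3. fire a1 -> [7 3 9]
4. fire a1 -> [10 4 9]
5. fire a1 -> [13 5 9]
6. fire a3 -> [12 7 9]

12 7 9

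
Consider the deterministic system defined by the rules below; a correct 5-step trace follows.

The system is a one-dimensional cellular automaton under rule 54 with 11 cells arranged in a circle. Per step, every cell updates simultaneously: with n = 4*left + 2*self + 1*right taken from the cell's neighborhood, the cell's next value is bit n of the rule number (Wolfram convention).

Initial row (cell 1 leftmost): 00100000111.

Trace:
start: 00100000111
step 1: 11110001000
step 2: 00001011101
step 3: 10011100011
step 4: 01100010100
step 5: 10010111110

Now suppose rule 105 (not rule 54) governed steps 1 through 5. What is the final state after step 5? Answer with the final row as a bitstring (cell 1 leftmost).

(re-executing steps 1..5 under rule 105; state before step 1: 00100000111)
step 1: 00001110101
step 2: 01101011010
step 3: 01110111100
step 4: 01011100101
step 5: 10110100010

10110100010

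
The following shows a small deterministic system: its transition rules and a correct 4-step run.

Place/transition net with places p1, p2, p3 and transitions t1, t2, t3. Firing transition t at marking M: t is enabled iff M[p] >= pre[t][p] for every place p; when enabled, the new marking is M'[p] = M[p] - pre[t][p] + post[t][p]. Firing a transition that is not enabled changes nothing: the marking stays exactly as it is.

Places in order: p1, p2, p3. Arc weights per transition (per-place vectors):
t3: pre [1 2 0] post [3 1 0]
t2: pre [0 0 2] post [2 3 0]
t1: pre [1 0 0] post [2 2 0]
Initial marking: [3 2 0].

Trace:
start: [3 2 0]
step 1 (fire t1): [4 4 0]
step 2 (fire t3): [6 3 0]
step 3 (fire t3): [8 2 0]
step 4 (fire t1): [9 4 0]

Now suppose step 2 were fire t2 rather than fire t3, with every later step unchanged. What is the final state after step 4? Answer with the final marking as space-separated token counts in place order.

7 5 0

(re-executing from step 2 with the substitution; state before step 2: [4 4 0])
step 2 (fire t2): [4 4 0]
step 3 (fire t3): [6 3 0]
step 4 (fire t1): [7 5 0]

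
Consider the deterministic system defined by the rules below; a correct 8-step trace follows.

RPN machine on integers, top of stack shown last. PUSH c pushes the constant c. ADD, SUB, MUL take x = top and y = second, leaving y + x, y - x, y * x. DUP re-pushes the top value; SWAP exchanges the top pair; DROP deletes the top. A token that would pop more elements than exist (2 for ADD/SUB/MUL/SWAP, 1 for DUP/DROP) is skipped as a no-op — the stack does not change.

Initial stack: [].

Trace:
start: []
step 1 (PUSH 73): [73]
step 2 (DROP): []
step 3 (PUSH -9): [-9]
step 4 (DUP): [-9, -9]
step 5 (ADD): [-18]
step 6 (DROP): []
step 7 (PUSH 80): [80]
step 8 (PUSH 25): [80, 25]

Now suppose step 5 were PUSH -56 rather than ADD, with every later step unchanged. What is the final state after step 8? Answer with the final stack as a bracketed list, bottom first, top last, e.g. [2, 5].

(re-executing from step 5 with the substitution; state before step 5: [-9, -9])
step 5 (PUSH -56): [-9, -9, -56]
step 6 (DROP): [-9, -9]
step 7 (PUSH 80): [-9, -9, 80]
step 8 (PUSH 25): [-9, -9, 80, 25]

[-9, -9, 80, 25]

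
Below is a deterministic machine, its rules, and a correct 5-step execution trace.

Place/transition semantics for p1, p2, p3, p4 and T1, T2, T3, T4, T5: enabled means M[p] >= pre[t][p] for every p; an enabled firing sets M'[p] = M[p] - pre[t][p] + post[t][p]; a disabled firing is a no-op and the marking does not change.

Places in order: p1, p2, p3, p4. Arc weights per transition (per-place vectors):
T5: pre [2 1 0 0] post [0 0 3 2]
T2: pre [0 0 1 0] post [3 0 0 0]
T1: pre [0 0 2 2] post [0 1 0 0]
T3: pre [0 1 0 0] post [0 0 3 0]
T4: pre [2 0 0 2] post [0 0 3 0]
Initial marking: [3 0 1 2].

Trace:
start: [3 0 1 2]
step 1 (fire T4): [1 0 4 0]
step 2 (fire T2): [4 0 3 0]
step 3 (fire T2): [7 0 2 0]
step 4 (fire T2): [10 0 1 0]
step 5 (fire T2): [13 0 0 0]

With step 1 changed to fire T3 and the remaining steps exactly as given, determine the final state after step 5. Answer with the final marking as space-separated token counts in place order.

(re-executing from step 1 with the substitution; state before step 1: [3 0 1 2])
step 1 (fire T3): [3 0 1 2]
step 2 (fire T2): [6 0 0 2]
step 3 (fire T2): [6 0 0 2]
step 4 (fire T2): [6 0 0 2]
step 5 (fire T2): [6 0 0 2]

6 0 0 2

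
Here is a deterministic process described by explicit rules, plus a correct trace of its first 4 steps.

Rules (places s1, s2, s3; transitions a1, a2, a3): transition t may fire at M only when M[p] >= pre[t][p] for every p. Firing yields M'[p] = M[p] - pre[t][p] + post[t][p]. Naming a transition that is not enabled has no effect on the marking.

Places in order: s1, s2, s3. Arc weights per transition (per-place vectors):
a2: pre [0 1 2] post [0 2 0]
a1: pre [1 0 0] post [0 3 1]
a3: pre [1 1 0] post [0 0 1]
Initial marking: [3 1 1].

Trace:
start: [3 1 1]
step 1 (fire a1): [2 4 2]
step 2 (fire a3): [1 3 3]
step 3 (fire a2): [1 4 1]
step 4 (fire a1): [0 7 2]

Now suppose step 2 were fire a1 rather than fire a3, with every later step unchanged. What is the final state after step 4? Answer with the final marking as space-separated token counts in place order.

0 11 2

(re-executing from step 2 with the substitution; state before step 2: [2 4 2])
step 2 (fire a1): [1 7 3]
step 3 (fire a2): [1 8 1]
step 4 (fire a1): [0 11 2]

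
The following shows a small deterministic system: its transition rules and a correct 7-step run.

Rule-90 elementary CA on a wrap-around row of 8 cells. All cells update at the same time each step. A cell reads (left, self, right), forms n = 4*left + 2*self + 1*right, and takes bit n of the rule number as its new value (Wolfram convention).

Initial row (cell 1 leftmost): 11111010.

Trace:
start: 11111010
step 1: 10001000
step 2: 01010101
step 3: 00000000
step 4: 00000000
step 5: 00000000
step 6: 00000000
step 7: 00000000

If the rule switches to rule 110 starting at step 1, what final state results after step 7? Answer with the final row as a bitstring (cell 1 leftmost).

(re-executing steps 1..7 under rule 110; state before step 1: 11111010)
step 1: 10001111
step 2: 10011000
step 3: 10111001
step 4: 11101011
step 5: 00111110
step 6: 01100010
step 7: 11100110

11100110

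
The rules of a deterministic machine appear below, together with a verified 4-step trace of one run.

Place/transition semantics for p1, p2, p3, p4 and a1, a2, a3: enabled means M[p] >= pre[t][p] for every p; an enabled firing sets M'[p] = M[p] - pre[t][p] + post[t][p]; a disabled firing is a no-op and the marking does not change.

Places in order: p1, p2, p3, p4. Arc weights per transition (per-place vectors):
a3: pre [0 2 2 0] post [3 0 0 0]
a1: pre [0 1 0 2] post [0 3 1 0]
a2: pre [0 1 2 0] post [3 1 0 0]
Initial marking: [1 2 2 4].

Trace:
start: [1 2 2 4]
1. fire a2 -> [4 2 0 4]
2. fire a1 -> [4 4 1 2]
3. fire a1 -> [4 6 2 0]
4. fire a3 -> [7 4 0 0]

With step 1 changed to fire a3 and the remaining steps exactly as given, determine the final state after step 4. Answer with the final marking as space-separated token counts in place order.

(re-executing from step 1 with the substitution; state before step 1: [1 2 2 4])
1. fire a3 -> [4 0 0 4]
2. fire a1 -> [4 0 0 4]
3. fire a1 -> [4 0 0 4]
4. fire a3 -> [4 0 0 4]

4 0 0 4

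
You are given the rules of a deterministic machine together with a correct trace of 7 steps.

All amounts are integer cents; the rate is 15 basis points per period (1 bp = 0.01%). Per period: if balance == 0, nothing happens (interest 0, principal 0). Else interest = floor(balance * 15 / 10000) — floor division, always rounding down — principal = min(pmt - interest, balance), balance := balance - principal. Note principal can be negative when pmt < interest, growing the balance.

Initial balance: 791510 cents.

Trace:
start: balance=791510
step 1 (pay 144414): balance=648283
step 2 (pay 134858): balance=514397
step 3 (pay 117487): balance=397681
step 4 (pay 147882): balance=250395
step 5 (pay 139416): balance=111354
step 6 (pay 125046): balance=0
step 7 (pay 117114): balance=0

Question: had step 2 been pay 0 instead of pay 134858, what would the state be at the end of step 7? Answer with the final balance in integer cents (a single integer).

(re-executing from step 2 with the substitution; state before step 2: balance=648283)
step 2 (pay 0): balance=649255
step 3 (pay 117487): balance=532741
step 4 (pay 147882): balance=385658
step 5 (pay 139416): balance=246820
step 6 (pay 125046): balance=122144
step 7 (pay 117114): balance=5213

5213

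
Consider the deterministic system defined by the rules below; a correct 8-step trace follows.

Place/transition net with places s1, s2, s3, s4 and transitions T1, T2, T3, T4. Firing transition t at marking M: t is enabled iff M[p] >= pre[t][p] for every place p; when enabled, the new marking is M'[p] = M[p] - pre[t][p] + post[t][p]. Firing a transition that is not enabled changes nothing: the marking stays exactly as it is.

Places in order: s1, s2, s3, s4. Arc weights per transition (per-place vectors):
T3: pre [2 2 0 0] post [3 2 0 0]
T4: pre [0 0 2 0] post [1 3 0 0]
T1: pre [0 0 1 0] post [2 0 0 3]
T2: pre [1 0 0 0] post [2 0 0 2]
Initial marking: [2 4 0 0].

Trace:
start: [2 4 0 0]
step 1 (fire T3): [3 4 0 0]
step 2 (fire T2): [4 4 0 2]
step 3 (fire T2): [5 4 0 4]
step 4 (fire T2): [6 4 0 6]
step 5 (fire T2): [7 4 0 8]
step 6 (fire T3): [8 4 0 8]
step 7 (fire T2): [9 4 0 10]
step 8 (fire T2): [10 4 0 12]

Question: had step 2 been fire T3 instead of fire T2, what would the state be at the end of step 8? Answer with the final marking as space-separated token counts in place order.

(re-executing from step 2 with the substitution; state before step 2: [3 4 0 0])
step 2 (fire T3): [4 4 0 0]
step 3 (fire T2): [5 4 0 2]
step 4 (fire T2): [6 4 0 4]
step 5 (fire T2): [7 4 0 6]
step 6 (fire T3): [8 4 0 6]
step 7 (fire T2): [9 4 0 8]
step 8 (fire T2): [10 4 0 10]

10 4 0 10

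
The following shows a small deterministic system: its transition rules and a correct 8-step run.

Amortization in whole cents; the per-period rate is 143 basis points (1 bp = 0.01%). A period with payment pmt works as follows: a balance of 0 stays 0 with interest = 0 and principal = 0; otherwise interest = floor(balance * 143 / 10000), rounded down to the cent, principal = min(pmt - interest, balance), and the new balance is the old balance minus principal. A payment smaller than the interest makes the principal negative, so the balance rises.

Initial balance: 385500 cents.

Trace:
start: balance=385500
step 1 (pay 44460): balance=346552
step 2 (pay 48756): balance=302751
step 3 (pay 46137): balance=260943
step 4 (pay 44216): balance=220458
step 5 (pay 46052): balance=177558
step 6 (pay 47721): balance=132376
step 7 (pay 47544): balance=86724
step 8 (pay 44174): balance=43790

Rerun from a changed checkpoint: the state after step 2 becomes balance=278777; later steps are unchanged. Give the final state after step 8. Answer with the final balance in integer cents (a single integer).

17684

state after step 2 := balance=278777
step 3 (pay 46137): balance=236626
step 4 (pay 44216): balance=195793
step 5 (pay 46052): balance=152540
step 6 (pay 47721): balance=107000
step 7 (pay 47544): balance=60986
step 8 (pay 44174): balance=17684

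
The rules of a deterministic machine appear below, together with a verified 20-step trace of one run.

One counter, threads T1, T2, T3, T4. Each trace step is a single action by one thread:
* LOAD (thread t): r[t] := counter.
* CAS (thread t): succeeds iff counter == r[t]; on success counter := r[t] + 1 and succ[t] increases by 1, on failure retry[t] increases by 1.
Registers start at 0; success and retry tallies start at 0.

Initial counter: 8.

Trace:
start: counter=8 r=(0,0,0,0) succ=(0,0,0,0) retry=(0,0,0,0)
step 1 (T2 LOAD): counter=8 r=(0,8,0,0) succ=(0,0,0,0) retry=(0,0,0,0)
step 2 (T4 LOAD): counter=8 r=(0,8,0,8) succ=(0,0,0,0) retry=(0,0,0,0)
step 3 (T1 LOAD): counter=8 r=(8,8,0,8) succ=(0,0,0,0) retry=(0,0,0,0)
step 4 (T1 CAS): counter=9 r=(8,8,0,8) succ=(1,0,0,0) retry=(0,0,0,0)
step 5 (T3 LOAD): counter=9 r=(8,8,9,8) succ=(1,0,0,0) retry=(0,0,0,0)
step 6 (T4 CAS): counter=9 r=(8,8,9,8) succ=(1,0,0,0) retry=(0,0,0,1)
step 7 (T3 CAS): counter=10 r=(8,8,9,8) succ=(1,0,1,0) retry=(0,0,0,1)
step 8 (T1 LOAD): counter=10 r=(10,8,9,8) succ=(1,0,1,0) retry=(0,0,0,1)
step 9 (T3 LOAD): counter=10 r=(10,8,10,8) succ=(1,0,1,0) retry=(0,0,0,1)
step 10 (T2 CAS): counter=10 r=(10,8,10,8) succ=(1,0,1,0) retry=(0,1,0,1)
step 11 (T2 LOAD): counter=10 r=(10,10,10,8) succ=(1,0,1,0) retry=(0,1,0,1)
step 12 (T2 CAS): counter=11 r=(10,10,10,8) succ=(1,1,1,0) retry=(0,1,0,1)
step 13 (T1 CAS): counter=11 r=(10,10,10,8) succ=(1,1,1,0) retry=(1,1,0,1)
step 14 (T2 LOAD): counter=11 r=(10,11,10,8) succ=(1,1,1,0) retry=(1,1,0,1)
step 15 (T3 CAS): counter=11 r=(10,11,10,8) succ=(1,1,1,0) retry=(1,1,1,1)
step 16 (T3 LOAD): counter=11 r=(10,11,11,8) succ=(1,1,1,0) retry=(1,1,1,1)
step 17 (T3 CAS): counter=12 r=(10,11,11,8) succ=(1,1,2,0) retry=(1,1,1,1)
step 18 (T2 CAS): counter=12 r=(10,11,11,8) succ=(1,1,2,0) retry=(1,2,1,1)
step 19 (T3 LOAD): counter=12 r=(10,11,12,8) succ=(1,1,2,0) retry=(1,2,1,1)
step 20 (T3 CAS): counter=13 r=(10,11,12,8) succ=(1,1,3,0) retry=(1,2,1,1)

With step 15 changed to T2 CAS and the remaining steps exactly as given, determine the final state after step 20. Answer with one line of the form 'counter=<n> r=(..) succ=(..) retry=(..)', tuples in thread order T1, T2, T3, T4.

counter=14 r=(10,11,13,8) succ=(1,2,3,0) retry=(1,2,0,1)

(re-executing from step 15 with the substitution; state before step 15: counter=11 r=(10,11,10,8) succ=(1,1,1,0) retry=(1,1,0,1))
step 15 (T2 CAS): counter=12 r=(10,11,10,8) succ=(1,2,1,0) retry=(1,1,0,1)
step 16 (T3 LOAD): counter=12 r=(10,11,12,8) succ=(1,2,1,0) retry=(1,1,0,1)
step 17 (T3 CAS): counter=13 r=(10,11,12,8) succ=(1,2,2,0) retry=(1,1,0,1)
step 18 (T2 CAS): counter=13 r=(10,11,12,8) succ=(1,2,2,0) retry=(1,2,0,1)
step 19 (T3 LOAD): counter=13 r=(10,11,13,8) succ=(1,2,2,0) retry=(1,2,0,1)
step 20 (T3 CAS): counter=14 r=(10,11,13,8) succ=(1,2,3,0) retry=(1,2,0,1)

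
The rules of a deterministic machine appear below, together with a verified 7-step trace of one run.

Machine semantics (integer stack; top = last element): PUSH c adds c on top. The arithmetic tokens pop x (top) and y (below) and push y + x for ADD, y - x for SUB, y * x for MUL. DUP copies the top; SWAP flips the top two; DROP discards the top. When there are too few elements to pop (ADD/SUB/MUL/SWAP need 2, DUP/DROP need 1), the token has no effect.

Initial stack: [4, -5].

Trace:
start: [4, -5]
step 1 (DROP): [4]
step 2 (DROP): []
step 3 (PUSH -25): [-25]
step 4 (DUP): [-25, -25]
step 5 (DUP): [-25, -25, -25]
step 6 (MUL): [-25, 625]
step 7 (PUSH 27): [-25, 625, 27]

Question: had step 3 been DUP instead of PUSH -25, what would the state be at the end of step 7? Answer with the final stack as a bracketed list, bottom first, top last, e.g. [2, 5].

(re-executing from step 3 with the substitution; state before step 3: [])
step 3 (DUP): []
step 4 (DUP): []
step 5 (DUP): []
step 6 (MUL): []
step 7 (PUSH 27): [27]

[27]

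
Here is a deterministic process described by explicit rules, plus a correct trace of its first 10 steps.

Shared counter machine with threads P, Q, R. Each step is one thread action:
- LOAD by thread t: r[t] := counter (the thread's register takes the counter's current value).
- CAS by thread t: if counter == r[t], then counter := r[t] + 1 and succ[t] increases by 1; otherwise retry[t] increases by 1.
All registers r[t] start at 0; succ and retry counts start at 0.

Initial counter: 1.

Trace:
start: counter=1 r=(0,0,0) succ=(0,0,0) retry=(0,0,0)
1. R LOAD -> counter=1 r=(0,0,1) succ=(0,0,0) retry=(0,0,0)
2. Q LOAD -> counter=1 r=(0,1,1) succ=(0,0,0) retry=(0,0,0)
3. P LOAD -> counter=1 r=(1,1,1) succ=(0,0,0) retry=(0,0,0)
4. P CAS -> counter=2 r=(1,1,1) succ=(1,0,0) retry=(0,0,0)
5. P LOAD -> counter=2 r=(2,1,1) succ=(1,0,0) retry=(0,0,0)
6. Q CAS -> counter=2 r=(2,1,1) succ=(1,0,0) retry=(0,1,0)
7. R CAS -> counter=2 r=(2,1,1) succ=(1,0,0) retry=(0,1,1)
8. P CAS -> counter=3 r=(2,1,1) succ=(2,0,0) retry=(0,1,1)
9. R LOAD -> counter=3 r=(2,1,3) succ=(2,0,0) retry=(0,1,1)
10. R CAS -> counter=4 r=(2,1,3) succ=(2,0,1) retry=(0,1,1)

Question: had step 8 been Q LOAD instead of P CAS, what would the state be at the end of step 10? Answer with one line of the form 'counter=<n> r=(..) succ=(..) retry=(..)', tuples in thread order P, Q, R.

counter=3 r=(2,2,2) succ=(1,0,1) retry=(0,1,1)

(re-executing from step 8 with the substitution; state before step 8: counter=2 r=(2,1,1) succ=(1,0,0) retry=(0,1,1))
8. Q LOAD -> counter=2 r=(2,2,1) succ=(1,0,0) retry=(0,1,1)
9. R LOAD -> counter=2 r=(2,2,2) succ=(1,0,0) retry=(0,1,1)
10. R CAS -> counter=3 r=(2,2,2) succ=(1,0,1) retry=(0,1,1)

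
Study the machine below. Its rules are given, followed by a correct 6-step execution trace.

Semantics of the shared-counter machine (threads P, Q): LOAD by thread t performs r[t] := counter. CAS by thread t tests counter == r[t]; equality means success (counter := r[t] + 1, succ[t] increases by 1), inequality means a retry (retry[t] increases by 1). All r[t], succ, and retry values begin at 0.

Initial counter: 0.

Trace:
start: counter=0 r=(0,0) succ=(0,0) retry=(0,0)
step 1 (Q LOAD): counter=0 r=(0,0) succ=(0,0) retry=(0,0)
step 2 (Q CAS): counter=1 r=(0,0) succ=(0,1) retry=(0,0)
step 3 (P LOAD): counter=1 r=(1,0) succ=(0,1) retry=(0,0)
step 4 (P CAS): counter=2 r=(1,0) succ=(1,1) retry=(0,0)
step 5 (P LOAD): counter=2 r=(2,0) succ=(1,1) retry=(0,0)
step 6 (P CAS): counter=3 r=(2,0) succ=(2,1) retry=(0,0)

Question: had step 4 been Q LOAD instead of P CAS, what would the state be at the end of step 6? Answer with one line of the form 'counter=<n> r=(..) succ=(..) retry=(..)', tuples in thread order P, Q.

counter=2 r=(1,1) succ=(1,1) retry=(0,0)

(re-executing from step 4 with the substitution; state before step 4: counter=1 r=(1,0) succ=(0,1) retry=(0,0))
step 4 (Q LOAD): counter=1 r=(1,1) succ=(0,1) retry=(0,0)
step 5 (P LOAD): counter=1 r=(1,1) succ=(0,1) retry=(0,0)
step 6 (P CAS): counter=2 r=(1,1) succ=(1,1) retry=(0,0)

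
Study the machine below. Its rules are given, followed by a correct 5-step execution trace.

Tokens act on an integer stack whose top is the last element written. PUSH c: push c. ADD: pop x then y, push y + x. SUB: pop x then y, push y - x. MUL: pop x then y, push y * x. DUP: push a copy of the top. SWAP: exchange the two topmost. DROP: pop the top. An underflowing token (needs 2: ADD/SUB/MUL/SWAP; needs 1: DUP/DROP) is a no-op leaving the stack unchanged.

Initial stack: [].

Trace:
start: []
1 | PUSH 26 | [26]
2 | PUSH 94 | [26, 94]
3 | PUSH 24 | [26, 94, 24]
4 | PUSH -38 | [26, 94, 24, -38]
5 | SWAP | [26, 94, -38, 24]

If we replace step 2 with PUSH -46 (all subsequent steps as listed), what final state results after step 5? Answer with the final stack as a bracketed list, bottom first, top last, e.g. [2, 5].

(re-executing from step 2 with the substitution; state before step 2: [26])
2 | PUSH -46 | [26, -46]
3 | PUSH 24 | [26, -46, 24]
4 | PUSH -38 | [26, -46, 24, -38]
5 | SWAP | [26, -46, -38, 24]

[26, -46, -38, 24]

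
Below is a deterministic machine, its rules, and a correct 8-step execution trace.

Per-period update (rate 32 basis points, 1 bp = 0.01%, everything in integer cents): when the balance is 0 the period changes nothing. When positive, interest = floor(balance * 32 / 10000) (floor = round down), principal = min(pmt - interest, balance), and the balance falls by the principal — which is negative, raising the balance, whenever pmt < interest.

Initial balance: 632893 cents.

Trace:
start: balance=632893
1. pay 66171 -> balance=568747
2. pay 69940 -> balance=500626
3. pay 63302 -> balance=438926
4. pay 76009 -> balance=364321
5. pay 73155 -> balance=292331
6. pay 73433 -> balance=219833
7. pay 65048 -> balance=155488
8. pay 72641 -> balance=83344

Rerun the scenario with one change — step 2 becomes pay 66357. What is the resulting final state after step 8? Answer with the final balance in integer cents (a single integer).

(re-executing from step 2 with the substitution; state before step 2: balance=568747)
2. pay 66357 -> balance=504209
3. pay 63302 -> balance=442520
4. pay 76009 -> balance=367927
5. pay 73155 -> balance=295949
6. pay 73433 -> balance=223463
7. pay 65048 -> balance=159130
8. pay 72641 -> balance=86998

86998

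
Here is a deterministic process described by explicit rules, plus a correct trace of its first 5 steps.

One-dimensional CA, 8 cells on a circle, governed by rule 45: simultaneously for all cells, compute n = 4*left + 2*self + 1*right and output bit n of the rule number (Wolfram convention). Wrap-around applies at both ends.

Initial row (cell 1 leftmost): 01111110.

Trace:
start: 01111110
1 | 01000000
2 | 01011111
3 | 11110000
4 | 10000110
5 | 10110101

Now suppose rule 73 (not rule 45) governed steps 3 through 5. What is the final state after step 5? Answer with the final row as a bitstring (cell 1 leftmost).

(re-executing steps 3..5 under rule 73; state before step 3: 01011111)
3 | 00010001
4 | 01000100
5 | 00010001

00010001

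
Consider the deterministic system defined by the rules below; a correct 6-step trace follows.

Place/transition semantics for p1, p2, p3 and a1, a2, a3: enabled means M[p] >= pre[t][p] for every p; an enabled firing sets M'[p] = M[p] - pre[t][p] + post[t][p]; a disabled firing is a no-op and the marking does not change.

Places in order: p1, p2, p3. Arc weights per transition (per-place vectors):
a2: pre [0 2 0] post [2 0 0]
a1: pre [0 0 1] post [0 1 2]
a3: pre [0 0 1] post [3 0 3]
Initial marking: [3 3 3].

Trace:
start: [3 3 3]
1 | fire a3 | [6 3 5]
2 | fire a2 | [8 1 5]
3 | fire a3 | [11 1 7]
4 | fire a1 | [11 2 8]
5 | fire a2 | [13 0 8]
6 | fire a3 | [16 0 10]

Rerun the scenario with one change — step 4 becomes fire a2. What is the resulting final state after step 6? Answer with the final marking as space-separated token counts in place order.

14 1 9

(re-executing from step 4 with the substitution; state before step 4: [11 1 7])
4 | fire a2 | [11 1 7]
5 | fire a2 | [11 1 7]
6 | fire a3 | [14 1 9]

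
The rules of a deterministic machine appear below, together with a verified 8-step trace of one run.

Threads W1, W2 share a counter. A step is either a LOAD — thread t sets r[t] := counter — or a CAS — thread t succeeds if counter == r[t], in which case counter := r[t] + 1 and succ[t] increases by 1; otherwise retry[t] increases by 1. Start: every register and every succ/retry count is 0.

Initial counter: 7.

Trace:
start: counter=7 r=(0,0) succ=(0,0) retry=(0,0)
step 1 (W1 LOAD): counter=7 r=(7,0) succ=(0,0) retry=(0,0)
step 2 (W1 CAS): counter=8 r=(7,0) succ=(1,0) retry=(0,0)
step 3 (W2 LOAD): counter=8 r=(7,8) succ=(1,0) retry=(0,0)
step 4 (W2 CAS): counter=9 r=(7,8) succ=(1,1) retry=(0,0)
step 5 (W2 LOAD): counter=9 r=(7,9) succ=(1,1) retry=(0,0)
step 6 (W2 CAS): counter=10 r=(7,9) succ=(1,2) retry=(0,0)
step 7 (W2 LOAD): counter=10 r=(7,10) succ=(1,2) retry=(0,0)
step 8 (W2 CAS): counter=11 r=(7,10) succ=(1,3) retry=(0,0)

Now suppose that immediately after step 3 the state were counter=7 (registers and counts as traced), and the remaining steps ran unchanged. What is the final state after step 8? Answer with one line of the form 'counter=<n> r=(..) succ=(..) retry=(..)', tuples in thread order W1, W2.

counter=9 r=(7,8) succ=(1,2) retry=(0,1)

state after step 3 := counter=7 r=(7,8) succ=(1,0) retry=(0,0)
step 4 (W2 CAS): counter=7 r=(7,8) succ=(1,0) retry=(0,1)
step 5 (W2 LOAD): counter=7 r=(7,7) succ=(1,0) retry=(0,1)
step 6 (W2 CAS): counter=8 r=(7,7) succ=(1,1) retry=(0,1)
step 7 (W2 LOAD): counter=8 r=(7,8) succ=(1,1) retry=(0,1)
step 8 (W2 CAS): counter=9 r=(7,8) succ=(1,2) retry=(0,1)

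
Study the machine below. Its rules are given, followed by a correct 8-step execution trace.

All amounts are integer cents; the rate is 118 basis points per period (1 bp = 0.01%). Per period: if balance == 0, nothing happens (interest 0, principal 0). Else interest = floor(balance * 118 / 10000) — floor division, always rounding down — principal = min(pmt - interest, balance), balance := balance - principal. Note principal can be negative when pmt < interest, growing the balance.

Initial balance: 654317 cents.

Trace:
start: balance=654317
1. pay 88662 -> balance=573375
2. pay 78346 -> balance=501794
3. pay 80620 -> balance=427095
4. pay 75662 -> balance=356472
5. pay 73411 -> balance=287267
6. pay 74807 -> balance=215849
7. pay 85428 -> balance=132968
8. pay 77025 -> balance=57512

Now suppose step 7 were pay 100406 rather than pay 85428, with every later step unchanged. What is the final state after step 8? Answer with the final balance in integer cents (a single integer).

(re-executing from step 7 with the substitution; state before step 7: balance=215849)
7. pay 100406 -> balance=117990
8. pay 77025 -> balance=42357

42357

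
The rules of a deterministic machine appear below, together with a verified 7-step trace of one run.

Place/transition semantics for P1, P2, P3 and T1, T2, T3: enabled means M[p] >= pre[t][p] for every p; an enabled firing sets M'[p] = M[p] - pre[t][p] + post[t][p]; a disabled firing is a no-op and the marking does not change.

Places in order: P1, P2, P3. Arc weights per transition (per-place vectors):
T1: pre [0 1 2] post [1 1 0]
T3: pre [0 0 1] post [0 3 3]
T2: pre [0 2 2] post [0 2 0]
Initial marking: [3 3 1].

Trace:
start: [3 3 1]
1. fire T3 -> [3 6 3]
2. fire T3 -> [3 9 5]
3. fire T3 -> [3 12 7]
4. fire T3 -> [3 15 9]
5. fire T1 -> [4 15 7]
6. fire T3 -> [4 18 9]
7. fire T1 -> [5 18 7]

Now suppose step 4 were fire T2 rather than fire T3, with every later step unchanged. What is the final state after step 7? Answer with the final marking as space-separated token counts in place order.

5 15 3

(re-executing from step 4 with the substitution; state before step 4: [3 12 7])
4. fire T2 -> [3 12 5]
5. fire T1 -> [4 12 3]
6. fire T3 -> [4 15 5]
7. fire T1 -> [5 15 3]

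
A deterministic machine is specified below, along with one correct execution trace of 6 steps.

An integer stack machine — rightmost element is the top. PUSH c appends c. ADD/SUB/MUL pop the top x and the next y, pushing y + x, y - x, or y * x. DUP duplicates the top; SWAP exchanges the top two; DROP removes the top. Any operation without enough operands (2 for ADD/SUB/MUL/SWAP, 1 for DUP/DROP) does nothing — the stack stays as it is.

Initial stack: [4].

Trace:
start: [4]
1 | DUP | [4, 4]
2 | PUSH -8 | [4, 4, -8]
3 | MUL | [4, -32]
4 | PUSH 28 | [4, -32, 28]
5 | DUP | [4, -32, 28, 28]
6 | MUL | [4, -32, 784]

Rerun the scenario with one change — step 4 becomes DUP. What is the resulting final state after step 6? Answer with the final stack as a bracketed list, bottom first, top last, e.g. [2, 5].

[4, -32, 1024]

(re-executing from step 4 with the substitution; state before step 4: [4, -32])
4 | DUP | [4, -32, -32]
5 | DUP | [4, -32, -32, -32]
6 | MUL | [4, -32, 1024]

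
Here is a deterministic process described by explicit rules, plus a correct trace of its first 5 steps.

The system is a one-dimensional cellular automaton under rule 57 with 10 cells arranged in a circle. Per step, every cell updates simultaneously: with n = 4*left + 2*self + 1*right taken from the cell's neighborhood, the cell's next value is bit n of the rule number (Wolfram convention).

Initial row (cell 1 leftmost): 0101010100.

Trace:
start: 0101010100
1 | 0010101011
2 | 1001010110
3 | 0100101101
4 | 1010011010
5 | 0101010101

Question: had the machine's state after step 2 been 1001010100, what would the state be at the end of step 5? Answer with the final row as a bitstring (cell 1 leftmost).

state after step 2 := 1001010100
3 | 0100101010
4 | 0010010101
5 | 1001001010

1001001010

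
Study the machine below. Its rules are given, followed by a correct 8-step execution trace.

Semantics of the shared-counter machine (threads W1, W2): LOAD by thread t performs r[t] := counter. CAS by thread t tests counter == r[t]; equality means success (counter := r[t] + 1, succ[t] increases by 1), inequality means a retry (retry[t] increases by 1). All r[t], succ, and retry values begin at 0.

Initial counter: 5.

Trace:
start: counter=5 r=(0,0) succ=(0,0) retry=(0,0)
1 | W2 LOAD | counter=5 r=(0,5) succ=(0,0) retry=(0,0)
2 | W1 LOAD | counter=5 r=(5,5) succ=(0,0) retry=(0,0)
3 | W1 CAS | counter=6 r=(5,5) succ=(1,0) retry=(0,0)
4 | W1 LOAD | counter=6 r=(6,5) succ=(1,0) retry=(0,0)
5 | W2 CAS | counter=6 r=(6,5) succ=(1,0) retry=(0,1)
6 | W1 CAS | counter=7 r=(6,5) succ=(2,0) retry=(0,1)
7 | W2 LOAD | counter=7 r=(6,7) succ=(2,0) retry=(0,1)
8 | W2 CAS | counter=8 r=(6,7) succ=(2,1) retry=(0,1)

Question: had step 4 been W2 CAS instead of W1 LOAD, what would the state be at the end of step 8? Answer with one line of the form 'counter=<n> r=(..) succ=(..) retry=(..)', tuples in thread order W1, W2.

counter=7 r=(5,6) succ=(1,1) retry=(1,2)

(re-executing from step 4 with the substitution; state before step 4: counter=6 r=(5,5) succ=(1,0) retry=(0,0))
4 | W2 CAS | counter=6 r=(5,5) succ=(1,0) retry=(0,1)
5 | W2 CAS | counter=6 r=(5,5) succ=(1,0) retry=(0,2)
6 | W1 CAS | counter=6 r=(5,5) succ=(1,0) retry=(1,2)
7 | W2 LOAD | counter=6 r=(5,6) succ=(1,0) retry=(1,2)
8 | W2 CAS | counter=7 r=(5,6) succ=(1,1) retry=(1,2)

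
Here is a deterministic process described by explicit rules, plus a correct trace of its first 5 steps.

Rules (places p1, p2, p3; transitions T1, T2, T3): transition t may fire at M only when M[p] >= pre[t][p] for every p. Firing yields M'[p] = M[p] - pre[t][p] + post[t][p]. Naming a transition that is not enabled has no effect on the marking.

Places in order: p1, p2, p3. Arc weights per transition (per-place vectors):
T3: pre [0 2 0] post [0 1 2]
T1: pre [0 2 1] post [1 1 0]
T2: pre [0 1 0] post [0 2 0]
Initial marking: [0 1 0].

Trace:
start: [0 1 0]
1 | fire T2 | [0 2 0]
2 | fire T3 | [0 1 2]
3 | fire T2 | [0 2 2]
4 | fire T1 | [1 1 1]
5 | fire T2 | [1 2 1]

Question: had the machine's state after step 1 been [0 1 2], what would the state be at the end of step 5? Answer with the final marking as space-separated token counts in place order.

state after step 1 := [0 1 2]
2 | fire T3 | [0 1 2]
3 | fire T2 | [0 2 2]
4 | fire T1 | [1 1 1]
5 | fire T2 | [1 2 1]

1 2 1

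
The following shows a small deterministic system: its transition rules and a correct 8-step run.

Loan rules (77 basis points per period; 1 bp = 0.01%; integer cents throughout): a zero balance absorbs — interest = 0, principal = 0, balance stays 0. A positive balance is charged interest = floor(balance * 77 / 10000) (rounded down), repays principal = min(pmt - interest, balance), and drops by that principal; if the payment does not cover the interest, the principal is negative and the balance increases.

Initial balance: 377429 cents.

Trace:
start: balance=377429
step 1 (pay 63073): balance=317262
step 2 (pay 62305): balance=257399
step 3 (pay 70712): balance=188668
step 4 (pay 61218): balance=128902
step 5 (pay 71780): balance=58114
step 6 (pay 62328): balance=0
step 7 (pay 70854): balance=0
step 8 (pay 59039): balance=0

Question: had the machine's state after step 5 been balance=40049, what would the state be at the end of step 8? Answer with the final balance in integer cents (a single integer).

0

state after step 5 := balance=40049
step 6 (pay 62328): balance=0
step 7 (pay 70854): balance=0
step 8 (pay 59039): balance=0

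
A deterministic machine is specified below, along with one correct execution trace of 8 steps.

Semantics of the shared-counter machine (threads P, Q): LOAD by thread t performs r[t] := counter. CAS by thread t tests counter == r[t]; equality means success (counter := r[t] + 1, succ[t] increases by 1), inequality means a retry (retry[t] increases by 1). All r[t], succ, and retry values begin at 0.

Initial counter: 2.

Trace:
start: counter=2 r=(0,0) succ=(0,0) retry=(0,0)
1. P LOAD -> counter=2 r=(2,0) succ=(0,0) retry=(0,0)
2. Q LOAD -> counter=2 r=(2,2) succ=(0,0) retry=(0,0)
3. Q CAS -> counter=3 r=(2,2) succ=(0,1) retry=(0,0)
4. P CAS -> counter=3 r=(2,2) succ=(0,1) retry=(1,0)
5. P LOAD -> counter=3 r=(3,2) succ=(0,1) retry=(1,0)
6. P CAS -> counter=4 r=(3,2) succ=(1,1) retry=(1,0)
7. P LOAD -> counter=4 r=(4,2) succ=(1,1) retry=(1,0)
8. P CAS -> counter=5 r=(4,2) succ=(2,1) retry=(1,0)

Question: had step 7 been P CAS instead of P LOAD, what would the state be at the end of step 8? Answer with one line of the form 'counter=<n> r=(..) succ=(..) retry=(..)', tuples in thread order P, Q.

(re-executing from step 7 with the substitution; state before step 7: counter=4 r=(3,2) succ=(1,1) retry=(1,0))
7. P CAS -> counter=4 r=(3,2) succ=(1,1) retry=(2,0)
8. P CAS -> counter=4 r=(3,2) succ=(1,1) retry=(3,0)

counter=4 r=(3,2) succ=(1,1) retry=(3,0)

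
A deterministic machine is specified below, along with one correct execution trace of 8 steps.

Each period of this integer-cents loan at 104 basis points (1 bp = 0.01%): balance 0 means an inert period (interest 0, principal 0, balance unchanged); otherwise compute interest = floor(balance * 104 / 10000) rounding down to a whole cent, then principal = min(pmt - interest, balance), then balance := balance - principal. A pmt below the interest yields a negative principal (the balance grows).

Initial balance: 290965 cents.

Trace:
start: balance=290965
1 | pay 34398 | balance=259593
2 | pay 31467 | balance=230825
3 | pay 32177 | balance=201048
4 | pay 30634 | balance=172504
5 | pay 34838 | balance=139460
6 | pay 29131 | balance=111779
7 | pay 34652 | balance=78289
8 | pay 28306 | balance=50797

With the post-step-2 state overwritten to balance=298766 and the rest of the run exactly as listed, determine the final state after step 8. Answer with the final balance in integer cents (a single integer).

state after step 2 := balance=298766
3 | pay 32177 | balance=269696
4 | pay 30634 | balance=241866
5 | pay 34838 | balance=209543
6 | pay 29131 | balance=182591
7 | pay 34652 | balance=149837
8 | pay 28306 | balance=123089

123089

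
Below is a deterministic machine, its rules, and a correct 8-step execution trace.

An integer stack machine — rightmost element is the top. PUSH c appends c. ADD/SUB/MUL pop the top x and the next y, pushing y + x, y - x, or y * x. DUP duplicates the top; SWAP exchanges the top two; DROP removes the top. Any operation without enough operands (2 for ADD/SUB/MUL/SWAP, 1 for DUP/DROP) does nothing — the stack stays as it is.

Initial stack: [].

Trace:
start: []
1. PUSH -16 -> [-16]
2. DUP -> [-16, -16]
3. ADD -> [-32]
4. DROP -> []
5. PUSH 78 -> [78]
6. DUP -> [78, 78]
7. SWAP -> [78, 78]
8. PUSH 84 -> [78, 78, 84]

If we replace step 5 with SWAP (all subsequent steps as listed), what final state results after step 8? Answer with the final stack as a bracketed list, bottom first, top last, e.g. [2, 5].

[84]

(re-executing from step 5 with the substitution; state before step 5: [])
5. SWAP -> []
6. DUP -> []
7. SWAP -> []
8. PUSH 84 -> [84]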